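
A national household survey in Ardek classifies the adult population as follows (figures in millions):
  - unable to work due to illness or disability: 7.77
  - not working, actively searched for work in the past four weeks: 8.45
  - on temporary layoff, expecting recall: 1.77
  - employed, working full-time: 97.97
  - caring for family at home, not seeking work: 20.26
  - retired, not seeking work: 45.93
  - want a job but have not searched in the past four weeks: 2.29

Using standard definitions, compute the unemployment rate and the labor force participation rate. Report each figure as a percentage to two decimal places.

Unemployment rate ≈ 9.45%; labor force participation rate ≈ 58.66%.

Employed = 97.97 million.
Unemployed = 8.45 + 1.77 = 10.22 million (jobless and actively searching, or on temporary layoff).
Labor force = 97.97 + 10.22 = 108.19 million.
Not in labor force = 7.77 + 20.26 + 45.93 + 2.29 = 76.25 million (those not working and not actively searching are outside the labor force — including those who want a job but have given up searching).
Civilian working-age population = 108.19 + 76.25 = 184.44 million.
Unemployment rate = 10.22 / 108.19 = 9.45%.
Labor force participation rate = 108.19 / 184.44 = 58.66%.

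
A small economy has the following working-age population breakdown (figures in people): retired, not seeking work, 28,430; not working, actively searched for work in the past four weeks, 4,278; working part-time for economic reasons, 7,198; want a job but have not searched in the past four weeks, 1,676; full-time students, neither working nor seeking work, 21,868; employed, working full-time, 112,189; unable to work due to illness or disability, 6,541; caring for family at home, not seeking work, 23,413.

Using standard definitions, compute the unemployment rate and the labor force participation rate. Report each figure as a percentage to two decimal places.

Employed = 7,198 + 112,189 = 119,387 (anyone who worked, including part-time for economic reasons, counts as employed).
Unemployed = 4,278.
Labor force = 119,387 + 4,278 = 123,665.
Not in labor force = 28,430 + 1,676 + 21,868 + 6,541 + 23,413 = 81,928 (those not working and not actively searching are outside the labor force — including those who want a job but have given up searching).
Civilian working-age population = 123,665 + 81,928 = 205,593.
Unemployment rate = 4,278 / 123,665 = 3.46%.
Labor force participation rate = 123,665 / 205,593 = 60.15%.

Unemployment rate ≈ 3.46%; labor force participation rate ≈ 60.15%.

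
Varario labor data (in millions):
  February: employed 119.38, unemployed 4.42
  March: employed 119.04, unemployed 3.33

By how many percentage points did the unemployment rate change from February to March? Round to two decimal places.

February: labor force = 119.38 + 4.42 = 123.80; u = 4.42/123.80 = 3.57%.
March: labor force = 119.04 + 3.33 = 122.37; u = 3.33/122.37 = 2.72%.
Change = 2.72% − 3.57% = −0.85 pp.

The unemployment rate changed by −0.85 percentage points.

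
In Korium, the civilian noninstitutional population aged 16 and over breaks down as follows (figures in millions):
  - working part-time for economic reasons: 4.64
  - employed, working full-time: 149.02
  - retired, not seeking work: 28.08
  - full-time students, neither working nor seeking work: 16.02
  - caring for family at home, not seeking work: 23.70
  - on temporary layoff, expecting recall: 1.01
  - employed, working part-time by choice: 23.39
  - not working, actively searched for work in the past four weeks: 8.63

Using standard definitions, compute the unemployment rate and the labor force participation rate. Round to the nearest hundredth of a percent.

Unemployment rate ≈ 5.16%; labor force participation rate ≈ 73.36%.

Employed = 4.64 + 149.02 + 23.39 = 177.05 million (anyone who worked, including part-time for economic reasons, counts as employed).
Unemployed = 1.01 + 8.63 = 9.64 million (jobless and actively searching, or on temporary layoff).
Labor force = 177.05 + 9.64 = 186.69 million.
Not in labor force = 28.08 + 16.02 + 23.70 = 67.80 million (those not working and not actively searching are outside the labor force).
Civilian working-age population = 186.69 + 67.80 = 254.49 million.
Unemployment rate = 9.64 / 186.69 = 5.16%.
Labor force participation rate = 186.69 / 254.49 = 73.36%.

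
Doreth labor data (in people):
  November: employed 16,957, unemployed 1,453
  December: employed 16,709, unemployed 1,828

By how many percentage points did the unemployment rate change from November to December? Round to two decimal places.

The unemployment rate changed by +1.97 percentage points.

November: labor force = 16,957 + 1,453 = 18,410; u = 1,453/18,410 = 7.89%.
December: labor force = 16,709 + 1,828 = 18,537; u = 1,828/18,537 = 9.86%.
Change = 9.86% − 7.89% = +1.97 pp.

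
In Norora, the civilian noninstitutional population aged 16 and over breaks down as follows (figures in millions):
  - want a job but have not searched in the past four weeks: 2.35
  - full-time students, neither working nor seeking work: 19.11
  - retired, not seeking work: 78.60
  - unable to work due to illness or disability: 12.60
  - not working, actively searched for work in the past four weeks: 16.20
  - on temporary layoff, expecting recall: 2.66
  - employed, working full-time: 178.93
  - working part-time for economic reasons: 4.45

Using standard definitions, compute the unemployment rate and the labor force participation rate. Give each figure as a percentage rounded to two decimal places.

Unemployment rate ≈ 9.33%; labor force participation rate ≈ 64.22%.

Employed = 178.93 + 4.45 = 183.38 million (anyone who worked, including part-time for economic reasons, counts as employed).
Unemployed = 16.20 + 2.66 = 18.86 million (jobless and actively searching, or on temporary layoff).
Labor force = 183.38 + 18.86 = 202.24 million.
Not in labor force = 2.35 + 19.11 + 78.60 + 12.60 = 112.66 million (those not working and not actively searching are outside the labor force — including those who want a job but have given up searching).
Civilian working-age population = 202.24 + 112.66 = 314.90 million.
Unemployment rate = 18.86 / 202.24 = 9.33%.
Labor force participation rate = 202.24 / 314.90 = 64.22%.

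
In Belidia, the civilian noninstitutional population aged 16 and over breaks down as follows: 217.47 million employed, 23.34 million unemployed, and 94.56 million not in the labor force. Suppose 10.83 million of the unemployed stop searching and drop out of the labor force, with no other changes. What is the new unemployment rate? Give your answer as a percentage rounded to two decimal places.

New unemployment rate ≈ 5.44%.

Initially, labor force = 217.47 + 23.34 = 240.81 million, so u = 23.34/240.81 = 9.69%.
After the change, unemployed and labor force both fall by 10.83 → E = 217.47, U = 12.51, labor force = 229.98 million.
New unemployment rate = 12.51 / 229.98 = 5.44%.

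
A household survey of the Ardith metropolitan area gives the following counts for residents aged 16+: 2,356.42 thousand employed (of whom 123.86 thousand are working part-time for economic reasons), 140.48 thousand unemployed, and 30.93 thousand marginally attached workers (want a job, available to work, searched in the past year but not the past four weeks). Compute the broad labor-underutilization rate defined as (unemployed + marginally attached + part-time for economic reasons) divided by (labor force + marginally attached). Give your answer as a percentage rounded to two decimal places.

Labor force = 2,356.42 + 140.48 = 2,496.90 thousand.
Numerator = 140.48 + 30.93 + 123.86 = 295.27 thousand.
Denominator = 2,496.90 + 30.93 = 2,527.83 thousand.
Broad rate = 295.27 / 2,527.83 = 11.68%.

Broad underutilization rate ≈ 11.68%.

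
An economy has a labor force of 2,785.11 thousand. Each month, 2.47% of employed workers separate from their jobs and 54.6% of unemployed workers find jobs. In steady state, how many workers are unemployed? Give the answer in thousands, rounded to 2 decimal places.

About 120.54 thousand are unemployed in steady state.

Steady-state unemployment rate u* = s/(s+f) = 2.47/(2.47+54.6) = 0.043280.
Unemployed = u* × labor force = 0.043280 × 2,785.11 ≈ 120.54 thousand.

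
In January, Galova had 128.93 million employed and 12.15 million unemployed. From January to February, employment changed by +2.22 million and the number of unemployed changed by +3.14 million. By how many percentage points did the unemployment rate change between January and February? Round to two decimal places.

January: labor force = 128.93 + 12.15 = 141.08; u = 12.15/141.08 = 8.61%.
February: labor force = 131.15 + 15.29 = 146.44; u = 15.29/146.44 = 10.44%.
Change = 10.44% − 8.61% = +1.83 pp.

The unemployment rate changed by +1.83 percentage points.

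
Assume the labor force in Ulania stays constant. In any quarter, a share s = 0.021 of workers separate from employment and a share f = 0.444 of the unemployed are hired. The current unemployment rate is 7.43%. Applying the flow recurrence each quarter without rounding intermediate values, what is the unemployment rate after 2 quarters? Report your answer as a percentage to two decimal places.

With a fixed labor force, u_{t+1} = u_t + s·(1−u_t) − f·u_t = u_t·(1−s−f) + s.
Here 1−s−f = 0.535 and s = 0.021.
u_1 = 0.074300 × 0.535 + 0.021 = 0.060751.
u_2 = 0.060751 × 0.535 + 0.021 = 0.053502.

Unemployment rate after two quarters ≈ 5.35%.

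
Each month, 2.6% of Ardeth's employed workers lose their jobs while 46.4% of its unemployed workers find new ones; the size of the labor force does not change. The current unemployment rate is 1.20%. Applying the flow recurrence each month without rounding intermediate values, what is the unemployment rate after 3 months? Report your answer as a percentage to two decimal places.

With a fixed labor force, u_{t+1} = u_t + s·(1−u_t) − f·u_t = u_t·(1−s−f) + s.
Here 1−s−f = 0.510 and s = 0.026.
u_1 = 0.012000 × 0.510 + 0.026 = 0.032120.
u_2 = 0.032120 × 0.510 + 0.026 = 0.042381.
u_3 = 0.042381 × 0.510 + 0.026 = 0.047614.

Unemployment rate after three months ≈ 4.76%.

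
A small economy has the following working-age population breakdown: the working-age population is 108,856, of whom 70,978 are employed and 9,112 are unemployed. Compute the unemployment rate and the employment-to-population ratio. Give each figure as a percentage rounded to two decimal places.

Labor force = employed + unemployed = 70,978 + 9,112 = 80,090.
Unemployment rate = 9,112 / 80,090 = 11.38%.
Employment-population ratio = 70,978 / 108,856 = 65.20%.

Unemployment rate ≈ 11.38%; employment-population ratio ≈ 65.20%.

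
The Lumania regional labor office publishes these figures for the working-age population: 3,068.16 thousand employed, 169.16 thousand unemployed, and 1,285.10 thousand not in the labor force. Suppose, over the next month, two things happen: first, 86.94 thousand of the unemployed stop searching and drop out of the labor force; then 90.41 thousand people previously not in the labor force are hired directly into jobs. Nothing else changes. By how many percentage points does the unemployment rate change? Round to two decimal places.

The unemployment rate changes by −2.69 percentage points.

Initially, labor force = 3,068.16 + 169.16 = 3,237.32 thousand, so u = 169.16/3,237.32 = 5.23%.
After the first change, unemployed and labor force both fall by 86.94 → E = 3,068.16, U = 82.22, labor force = 3,150.38 thousand.
After the second change, employed and labor force both rise by 90.41; unemployed unchanged → E = 3,158.57, U = 82.22, labor force = 3,240.79 thousand.
New unemployment rate = 82.22 / 3,240.79 = 2.54%.
Change = 2.54% − 5.23% = −2.69 percentage points.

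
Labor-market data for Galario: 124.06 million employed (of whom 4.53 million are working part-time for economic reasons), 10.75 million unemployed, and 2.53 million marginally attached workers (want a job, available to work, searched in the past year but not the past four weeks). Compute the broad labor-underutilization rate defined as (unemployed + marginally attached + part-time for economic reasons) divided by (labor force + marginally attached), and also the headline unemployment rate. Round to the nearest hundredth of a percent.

Labor force = 124.06 + 10.75 = 134.81 million.
Numerator = 10.75 + 2.53 + 4.53 = 17.81 million.
Denominator = 134.81 + 2.53 = 137.34 million.
Broad rate = 17.81 / 137.34 = 12.97%.
Headline unemployment rate = 10.75 / 134.81 = 7.97%.

Broad underutilization rate ≈ 12.97%; headline unemployment rate ≈ 7.97%.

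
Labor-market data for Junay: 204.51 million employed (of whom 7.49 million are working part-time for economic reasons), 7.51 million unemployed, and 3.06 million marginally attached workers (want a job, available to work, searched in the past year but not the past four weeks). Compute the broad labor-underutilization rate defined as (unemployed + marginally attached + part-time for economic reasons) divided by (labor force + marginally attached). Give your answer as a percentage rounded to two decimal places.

Broad underutilization rate ≈ 8.40%.

Labor force = 204.51 + 7.51 = 212.02 million.
Numerator = 7.51 + 3.06 + 7.49 = 18.06 million.
Denominator = 212.02 + 3.06 = 215.08 million.
Broad rate = 18.06 / 215.08 = 8.40%.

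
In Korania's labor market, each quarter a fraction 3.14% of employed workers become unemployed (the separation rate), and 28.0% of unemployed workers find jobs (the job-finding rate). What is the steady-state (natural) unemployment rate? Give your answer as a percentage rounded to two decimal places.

Steady-state unemployment rate ≈ 10.08%.

At steady state the flows balance: s·E = f·U, so U/(E+U) = s/(s+f).
u* = 3.14 / (3.14 + 28.0) = 3.14 / 31.14 = 10.08%.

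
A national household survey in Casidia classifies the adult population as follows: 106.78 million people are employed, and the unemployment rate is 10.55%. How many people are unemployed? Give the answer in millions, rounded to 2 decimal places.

About 12.59 million are unemployed.

Let U be the number unemployed. The labor force is E + U, and U/(E+U) = 0.1055.
So U = 0.1055 × 106.78 / (1 − 0.1055) = 11.2653 / 0.8945 ≈ 12.59 million.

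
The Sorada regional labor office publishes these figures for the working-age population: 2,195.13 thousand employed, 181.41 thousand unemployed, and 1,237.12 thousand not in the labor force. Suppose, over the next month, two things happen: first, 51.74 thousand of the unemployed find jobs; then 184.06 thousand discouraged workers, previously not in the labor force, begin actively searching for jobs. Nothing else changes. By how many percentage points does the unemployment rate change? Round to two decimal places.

Initially, labor force = 2,195.13 + 181.41 = 2,376.54 thousand, so u = 181.41/2,376.54 = 7.63%.
After the first change, unemployed falls and employed rises by 51.74; labor force unchanged → E = 2,246.87, U = 129.67, labor force = 2,376.54 thousand.
After the second change, unemployed and labor force both rise by 184.06 → E = 2,246.87, U = 313.73, labor force = 2,560.60 thousand.
New unemployment rate = 313.73 / 2,560.60 = 12.25%.
Change = 12.25% − 7.63% = +4.62 percentage points.

The unemployment rate changes by +4.62 percentage points.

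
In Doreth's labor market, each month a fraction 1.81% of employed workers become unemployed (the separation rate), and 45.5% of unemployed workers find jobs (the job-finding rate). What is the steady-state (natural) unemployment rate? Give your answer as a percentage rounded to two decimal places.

Steady-state unemployment rate ≈ 3.83%.

At steady state the flows balance: s·E = f·U, so U/(E+U) = s/(s+f).
u* = 1.81 / (1.81 + 45.5) = 1.81 / 47.31 = 3.83%.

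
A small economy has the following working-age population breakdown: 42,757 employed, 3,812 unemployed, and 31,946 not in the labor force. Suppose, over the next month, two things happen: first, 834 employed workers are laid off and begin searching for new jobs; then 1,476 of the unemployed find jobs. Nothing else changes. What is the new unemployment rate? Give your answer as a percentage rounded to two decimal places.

New unemployment rate ≈ 6.81%.

Initially, labor force = 42,757 + 3,812 = 46,569, so u = 3,812/46,569 = 8.19%.
After the first change, employed falls and unemployed rises by 834; labor force unchanged → E = 41,923, U = 4,646, labor force = 46,569.
After the second change, unemployed falls and employed rises by 1,476; labor force unchanged → E = 43,399, U = 3,170, labor force = 46,569.
New unemployment rate = 3,170 / 46,569 = 6.81%.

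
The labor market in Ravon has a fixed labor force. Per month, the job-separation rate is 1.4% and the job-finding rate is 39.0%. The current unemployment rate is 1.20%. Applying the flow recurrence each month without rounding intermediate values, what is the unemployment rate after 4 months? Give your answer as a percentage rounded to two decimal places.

Unemployment rate after four months ≈ 3.18%.

With a fixed labor force, u_{t+1} = u_t + s·(1−u_t) − f·u_t = u_t·(1−s−f) + s.
Here 1−s−f = 0.596 and s = 0.014.
u_1 = 0.012000 × 0.596 + 0.014 = 0.021152.
u_2 = 0.021152 × 0.596 + 0.014 = 0.026607.
u_3 = 0.026607 × 0.596 + 0.014 = 0.029858.
u_4 = 0.029858 × 0.596 + 0.014 = 0.031795.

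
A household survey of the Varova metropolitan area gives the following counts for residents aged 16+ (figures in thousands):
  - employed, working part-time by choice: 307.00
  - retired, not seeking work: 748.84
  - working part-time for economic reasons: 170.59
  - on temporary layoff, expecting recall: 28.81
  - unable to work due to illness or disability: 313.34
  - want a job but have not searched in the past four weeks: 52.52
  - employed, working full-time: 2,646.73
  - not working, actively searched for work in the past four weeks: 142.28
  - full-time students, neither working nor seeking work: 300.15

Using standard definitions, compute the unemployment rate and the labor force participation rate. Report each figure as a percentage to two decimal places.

Unemployment rate ≈ 5.19%; labor force participation rate ≈ 69.96%.

Employed = 307.00 + 170.59 + 2,646.73 = 3,124.32 thousand (anyone who worked, including part-time for economic reasons, counts as employed).
Unemployed = 28.81 + 142.28 = 171.09 thousand (jobless and actively searching, or on temporary layoff).
Labor force = 3,124.32 + 171.09 = 3,295.41 thousand.
Not in labor force = 748.84 + 313.34 + 52.52 + 300.15 = 1,414.85 thousand (those not working and not actively searching are outside the labor force — including those who want a job but have given up searching).
Civilian working-age population = 3,295.41 + 1,414.85 = 4,710.26 thousand.
Unemployment rate = 171.09 / 3,295.41 = 5.19%.
Labor force participation rate = 3,295.41 / 4,710.26 = 69.96%.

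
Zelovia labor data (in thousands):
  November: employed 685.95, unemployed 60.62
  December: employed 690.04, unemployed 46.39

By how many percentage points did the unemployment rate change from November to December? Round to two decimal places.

November: labor force = 685.95 + 60.62 = 746.57; u = 60.62/746.57 = 8.12%.
December: labor force = 690.04 + 46.39 = 736.43; u = 46.39/736.43 = 6.30%.
Change = 6.30% − 8.12% = −1.82 pp.

The unemployment rate changed by −1.82 percentage points.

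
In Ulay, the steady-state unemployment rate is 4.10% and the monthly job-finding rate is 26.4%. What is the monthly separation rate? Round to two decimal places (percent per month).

Separation rate ≈ 1.13% per month.

From u* = s/(s+f): s = u·f/(1−u).
s = 0.0410 × 26.4 / (1 − 0.0410) = 1.0824 / 0.9590 ≈ 1.13% per month.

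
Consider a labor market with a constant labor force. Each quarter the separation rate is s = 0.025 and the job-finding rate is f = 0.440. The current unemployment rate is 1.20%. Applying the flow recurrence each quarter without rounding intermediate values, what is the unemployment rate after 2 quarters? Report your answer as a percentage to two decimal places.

Unemployment rate after two quarters ≈ 4.18%.

With a fixed labor force, u_{t+1} = u_t + s·(1−u_t) − f·u_t = u_t·(1−s−f) + s.
Here 1−s−f = 0.535 and s = 0.025.
u_1 = 0.012000 × 0.535 + 0.025 = 0.031420.
u_2 = 0.031420 × 0.535 + 0.025 = 0.041810.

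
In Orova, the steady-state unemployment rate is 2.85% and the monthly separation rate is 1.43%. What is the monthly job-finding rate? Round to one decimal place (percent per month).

Job-finding rate ≈ 48.7% per month.

From u* = s/(s+f): f = s·(1−u)/u.
f = 1.43 × (1 − 0.0285) / 0.0285 = 1.3892 / 0.0285 ≈ 48.7% per month.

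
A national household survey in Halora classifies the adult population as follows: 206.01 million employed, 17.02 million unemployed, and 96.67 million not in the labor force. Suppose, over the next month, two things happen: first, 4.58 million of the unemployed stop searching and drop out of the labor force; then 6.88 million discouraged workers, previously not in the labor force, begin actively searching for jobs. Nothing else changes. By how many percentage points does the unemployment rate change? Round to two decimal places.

The unemployment rate changes by +0.94 percentage points.

Initially, labor force = 206.01 + 17.02 = 223.03 million, so u = 17.02/223.03 = 7.63%.
After the first change, unemployed and labor force both fall by 4.58 → E = 206.01, U = 12.44, labor force = 218.45 million.
After the second change, unemployed and labor force both rise by 6.88 → E = 206.01, U = 19.32, labor force = 225.33 million.
New unemployment rate = 19.32 / 225.33 = 8.57%.
Change = 8.57% − 7.63% = +0.94 percentage points.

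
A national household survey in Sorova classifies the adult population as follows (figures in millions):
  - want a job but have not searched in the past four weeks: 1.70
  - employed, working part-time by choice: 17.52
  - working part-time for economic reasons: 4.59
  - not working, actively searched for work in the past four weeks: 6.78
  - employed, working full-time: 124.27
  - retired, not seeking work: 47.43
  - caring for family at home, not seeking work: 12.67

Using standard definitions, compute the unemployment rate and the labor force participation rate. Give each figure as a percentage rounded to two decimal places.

Employed = 17.52 + 4.59 + 124.27 = 146.38 million (anyone who worked, including part-time for economic reasons, counts as employed).
Unemployed = 6.78 million.
Labor force = 146.38 + 6.78 = 153.16 million.
Not in labor force = 1.70 + 47.43 + 12.67 = 61.80 million (those not working and not actively searching are outside the labor force — including those who want a job but have given up searching).
Civilian working-age population = 153.16 + 61.80 = 214.96 million.
Unemployment rate = 6.78 / 153.16 = 4.43%.
Labor force participation rate = 153.16 / 214.96 = 71.25%.

Unemployment rate ≈ 4.43%; labor force participation rate ≈ 71.25%.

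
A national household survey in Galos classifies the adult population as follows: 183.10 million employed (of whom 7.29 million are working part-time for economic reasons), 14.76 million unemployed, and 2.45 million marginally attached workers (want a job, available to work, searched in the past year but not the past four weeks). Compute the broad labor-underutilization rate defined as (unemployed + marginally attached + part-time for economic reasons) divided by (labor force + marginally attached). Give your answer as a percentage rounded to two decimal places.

Broad underutilization rate ≈ 12.23%.

Labor force = 183.10 + 14.76 = 197.86 million.
Numerator = 14.76 + 2.45 + 7.29 = 24.50 million.
Denominator = 197.86 + 2.45 = 200.31 million.
Broad rate = 24.50 / 200.31 = 12.23%.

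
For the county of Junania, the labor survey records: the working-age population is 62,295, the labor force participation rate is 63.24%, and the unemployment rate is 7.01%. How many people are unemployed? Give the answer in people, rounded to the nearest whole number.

About 2,762 are unemployed.

Labor force = 0.6324 × 62,295 = 39,395.
Unemployed = 0.0701 × 39,395 ≈ 2,762.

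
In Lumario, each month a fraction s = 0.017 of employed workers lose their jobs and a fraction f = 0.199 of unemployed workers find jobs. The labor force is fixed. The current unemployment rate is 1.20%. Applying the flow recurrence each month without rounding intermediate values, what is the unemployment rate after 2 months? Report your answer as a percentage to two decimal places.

With a fixed labor force, u_{t+1} = u_t + s·(1−u_t) − f·u_t = u_t·(1−s−f) + s.
Here 1−s−f = 0.784 and s = 0.017.
u_1 = 0.012000 × 0.784 + 0.017 = 0.026408.
u_2 = 0.026408 × 0.784 + 0.017 = 0.037704.

Unemployment rate after two months ≈ 3.77%.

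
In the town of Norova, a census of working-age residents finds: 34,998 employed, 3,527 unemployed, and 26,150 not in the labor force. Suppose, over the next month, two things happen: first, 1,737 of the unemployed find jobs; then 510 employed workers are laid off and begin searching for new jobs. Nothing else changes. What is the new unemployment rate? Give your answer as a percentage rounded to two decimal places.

Initially, labor force = 34,998 + 3,527 = 38,525, so u = 3,527/38,525 = 9.16%.
After the first change, unemployed falls and employed rises by 1,737; labor force unchanged → E = 36,735, U = 1,790, labor force = 38,525.
After the second change, employed falls and unemployed rises by 510; labor force unchanged → E = 36,225, U = 2,300, labor force = 38,525.
New unemployment rate = 2,300 / 38,525 = 5.97%.

New unemployment rate ≈ 5.97%.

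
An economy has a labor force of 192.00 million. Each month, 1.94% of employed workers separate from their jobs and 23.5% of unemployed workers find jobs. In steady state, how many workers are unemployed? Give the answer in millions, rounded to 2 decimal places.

Steady-state unemployment rate u* = s/(s+f) = 1.94/(1.94+23.5) = 0.076258.
Unemployed = u* × labor force = 0.076258 × 192.00 ≈ 14.64 million.

About 14.64 million are unemployed in steady state.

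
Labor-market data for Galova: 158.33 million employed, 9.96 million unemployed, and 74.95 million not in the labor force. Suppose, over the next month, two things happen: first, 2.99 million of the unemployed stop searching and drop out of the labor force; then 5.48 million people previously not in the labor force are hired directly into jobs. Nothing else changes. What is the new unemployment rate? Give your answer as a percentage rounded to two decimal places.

New unemployment rate ≈ 4.08%.

Initially, labor force = 158.33 + 9.96 = 168.29 million, so u = 9.96/168.29 = 5.92%.
After the first change, unemployed and labor force both fall by 2.99 → E = 158.33, U = 6.97, labor force = 165.30 million.
After the second change, employed and labor force both rise by 5.48; unemployed unchanged → E = 163.81, U = 6.97, labor force = 170.78 million.
New unemployment rate = 6.97 / 170.78 = 4.08%.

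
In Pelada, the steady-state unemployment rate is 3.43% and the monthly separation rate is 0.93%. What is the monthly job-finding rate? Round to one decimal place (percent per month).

Job-finding rate ≈ 26.2% per month.

From u* = s/(s+f): f = s·(1−u)/u.
f = 0.93 × (1 − 0.0343) / 0.0343 = 0.8981 / 0.0343 ≈ 26.2% per month.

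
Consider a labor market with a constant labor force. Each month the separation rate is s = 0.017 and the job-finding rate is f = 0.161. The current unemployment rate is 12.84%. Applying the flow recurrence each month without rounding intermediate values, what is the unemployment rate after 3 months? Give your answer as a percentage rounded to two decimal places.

With a fixed labor force, u_{t+1} = u_t + s·(1−u_t) − f·u_t = u_t·(1−s−f) + s.
Here 1−s−f = 0.822 and s = 0.017.
u_1 = 0.128400 × 0.822 + 0.017 = 0.122545.
u_2 = 0.122545 × 0.822 + 0.017 = 0.117732.
u_3 = 0.117732 × 0.822 + 0.017 = 0.113776.

Unemployment rate after three months ≈ 11.38%.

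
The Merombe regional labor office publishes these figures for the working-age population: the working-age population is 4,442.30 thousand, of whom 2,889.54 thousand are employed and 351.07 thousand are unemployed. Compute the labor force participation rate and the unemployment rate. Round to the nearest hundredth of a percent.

Labor force participation rate ≈ 72.95%; unemployment rate ≈ 10.83%.

Labor force = employed + unemployed = 2,889.54 + 351.07 = 3,240.61 thousand.
Unemployment rate = 351.07 / 3,240.61 = 10.83%.
Labor force participation rate = 3,240.61 / 4,442.30 = 72.95%.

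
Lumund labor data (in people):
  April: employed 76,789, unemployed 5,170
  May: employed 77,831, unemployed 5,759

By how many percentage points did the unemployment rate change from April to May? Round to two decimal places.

The unemployment rate changed by +0.58 percentage points.

April: labor force = 76,789 + 5,170 = 81,959; u = 5,170/81,959 = 6.31%.
May: labor force = 77,831 + 5,759 = 83,590; u = 5,759/83,590 = 6.89%.
Change = 6.89% − 6.31% = +0.58 pp.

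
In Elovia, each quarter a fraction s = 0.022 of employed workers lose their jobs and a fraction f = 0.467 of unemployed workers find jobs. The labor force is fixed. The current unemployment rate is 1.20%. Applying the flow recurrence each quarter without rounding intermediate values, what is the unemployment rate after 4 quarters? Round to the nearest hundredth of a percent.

With a fixed labor force, u_{t+1} = u_t + s·(1−u_t) − f·u_t = u_t·(1−s−f) + s.
Here 1−s−f = 0.511 and s = 0.022.
u_1 = 0.012000 × 0.511 + 0.022 = 0.028132.
u_2 = 0.028132 × 0.511 + 0.022 = 0.036375.
u_3 = 0.036375 × 0.511 + 0.022 = 0.040588.
u_4 = 0.040588 × 0.511 + 0.022 = 0.042740.

Unemployment rate after four quarters ≈ 4.27%.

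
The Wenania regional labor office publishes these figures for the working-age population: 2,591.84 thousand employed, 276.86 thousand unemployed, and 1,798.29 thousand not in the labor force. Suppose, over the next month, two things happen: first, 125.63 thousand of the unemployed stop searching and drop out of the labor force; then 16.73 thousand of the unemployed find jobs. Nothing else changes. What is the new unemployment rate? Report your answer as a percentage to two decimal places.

New unemployment rate ≈ 4.90%.

Initially, labor force = 2,591.84 + 276.86 = 2,868.70 thousand, so u = 276.86/2,868.70 = 9.65%.
After the first change, unemployed and labor force both fall by 125.63 → E = 2,591.84, U = 151.23, labor force = 2,743.07 thousand.
After the second change, unemployed falls and employed rises by 16.73; labor force unchanged → E = 2,608.57, U = 134.50, labor force = 2,743.07 thousand.
New unemployment rate = 134.50 / 2,743.07 = 4.90%.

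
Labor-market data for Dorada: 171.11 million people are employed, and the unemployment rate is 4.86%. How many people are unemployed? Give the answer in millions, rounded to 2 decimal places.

Let U be the number unemployed. The labor force is E + U, and U/(E+U) = 0.0486.
So U = 0.0486 × 171.11 / (1 − 0.0486) = 8.3159 / 0.9514 ≈ 8.74 million.

About 8.74 million are unemployed.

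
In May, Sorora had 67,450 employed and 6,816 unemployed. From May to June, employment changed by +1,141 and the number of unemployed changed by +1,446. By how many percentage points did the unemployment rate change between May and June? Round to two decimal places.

The unemployment rate changed by +1.57 percentage points.

May: labor force = 67,450 + 6,816 = 74,266; u = 6,816/74,266 = 9.18%.
June: labor force = 68,591 + 8,262 = 76,853; u = 8,262/76,853 = 10.75%.
Change = 10.75% − 9.18% = +1.57 pp.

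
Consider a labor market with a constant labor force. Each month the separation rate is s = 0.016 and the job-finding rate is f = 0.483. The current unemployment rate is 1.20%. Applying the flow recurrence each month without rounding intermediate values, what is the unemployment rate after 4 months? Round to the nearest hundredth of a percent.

With a fixed labor force, u_{t+1} = u_t + s·(1−u_t) − f·u_t = u_t·(1−s−f) + s.
Here 1−s−f = 0.501 and s = 0.016.
u_1 = 0.012000 × 0.501 + 0.016 = 0.022012.
u_2 = 0.022012 × 0.501 + 0.016 = 0.027028.
u_3 = 0.027028 × 0.501 + 0.016 = 0.029541.
u_4 = 0.029541 × 0.501 + 0.016 = 0.030800.

Unemployment rate after four months ≈ 3.08%.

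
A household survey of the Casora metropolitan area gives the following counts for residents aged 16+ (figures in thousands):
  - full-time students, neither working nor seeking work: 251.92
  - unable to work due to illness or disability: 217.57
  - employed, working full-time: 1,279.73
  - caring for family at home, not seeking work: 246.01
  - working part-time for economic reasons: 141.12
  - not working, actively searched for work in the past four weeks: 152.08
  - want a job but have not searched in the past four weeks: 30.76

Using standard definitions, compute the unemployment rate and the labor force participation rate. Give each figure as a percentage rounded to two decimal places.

Employed = 1,279.73 + 141.12 = 1,420.85 thousand (anyone who worked, including part-time for economic reasons, counts as employed).
Unemployed = 152.08 thousand.
Labor force = 1,420.85 + 152.08 = 1,572.93 thousand.
Not in labor force = 251.92 + 217.57 + 246.01 + 30.76 = 746.26 thousand (those not working and not actively searching are outside the labor force — including those who want a job but have given up searching).
Civilian working-age population = 1,572.93 + 746.26 = 2,319.19 thousand.
Unemployment rate = 152.08 / 1,572.93 = 9.67%.
Labor force participation rate = 1,572.93 / 2,319.19 = 67.82%.

Unemployment rate ≈ 9.67%; labor force participation rate ≈ 67.82%.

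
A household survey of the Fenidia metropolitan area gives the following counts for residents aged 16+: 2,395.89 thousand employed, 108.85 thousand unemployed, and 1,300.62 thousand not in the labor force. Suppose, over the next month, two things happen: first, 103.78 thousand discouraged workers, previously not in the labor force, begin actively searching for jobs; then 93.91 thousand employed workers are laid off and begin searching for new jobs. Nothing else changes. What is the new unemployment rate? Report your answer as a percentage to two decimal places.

New unemployment rate ≈ 11.75%.

Initially, labor force = 2,395.89 + 108.85 = 2,504.74 thousand, so u = 108.85/2,504.74 = 4.35%.
After the first change, unemployed and labor force both rise by 103.78 → E = 2,395.89, U = 212.63, labor force = 2,608.52 thousand.
After the second change, employed falls and unemployed rises by 93.91; labor force unchanged → E = 2,301.98, U = 306.54, labor force = 2,608.52 thousand.
New unemployment rate = 306.54 / 2,608.52 = 11.75%.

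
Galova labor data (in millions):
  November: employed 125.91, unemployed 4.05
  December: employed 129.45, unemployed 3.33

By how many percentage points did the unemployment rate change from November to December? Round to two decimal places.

The unemployment rate changed by −0.61 percentage points.

November: labor force = 125.91 + 4.05 = 129.96; u = 4.05/129.96 = 3.12%.
December: labor force = 129.45 + 3.33 = 132.78; u = 3.33/132.78 = 2.51%.
Change = 2.51% − 3.12% = −0.61 pp.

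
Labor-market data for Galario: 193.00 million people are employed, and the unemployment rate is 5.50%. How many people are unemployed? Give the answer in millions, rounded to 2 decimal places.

About 11.23 million are unemployed.

Let U be the number unemployed. The labor force is E + U, and U/(E+U) = 0.0550.
So U = 0.0550 × 193.00 / (1 − 0.0550) = 10.6150 / 0.9450 ≈ 11.23 million.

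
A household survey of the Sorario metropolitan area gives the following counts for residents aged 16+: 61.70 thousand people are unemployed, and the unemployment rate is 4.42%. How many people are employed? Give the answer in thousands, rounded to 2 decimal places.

Labor force = U / u = 61.70 / 0.0442 ≈ 1,395.93 thousand.
Employed = labor force − unemployed = 1,395.93 − 61.70 = 1,334.23 thousand.

About 1,334.23 thousand are employed.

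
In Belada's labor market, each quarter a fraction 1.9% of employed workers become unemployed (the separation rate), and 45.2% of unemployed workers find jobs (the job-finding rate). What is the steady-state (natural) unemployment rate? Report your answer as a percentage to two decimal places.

Steady-state unemployment rate ≈ 4.03%.

At steady state the flows balance: s·E = f·U, so U/(E+U) = s/(s+f).
u* = 1.9 / (1.9 + 45.2) = 1.9 / 47.10 = 4.03%.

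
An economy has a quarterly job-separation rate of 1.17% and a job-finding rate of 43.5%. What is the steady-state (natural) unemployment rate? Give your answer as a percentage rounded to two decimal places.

Steady-state unemployment rate ≈ 2.62%.

At steady state the flows balance: s·E = f·U, so U/(E+U) = s/(s+f).
u* = 1.17 / (1.17 + 43.5) = 1.17 / 44.67 = 2.62%.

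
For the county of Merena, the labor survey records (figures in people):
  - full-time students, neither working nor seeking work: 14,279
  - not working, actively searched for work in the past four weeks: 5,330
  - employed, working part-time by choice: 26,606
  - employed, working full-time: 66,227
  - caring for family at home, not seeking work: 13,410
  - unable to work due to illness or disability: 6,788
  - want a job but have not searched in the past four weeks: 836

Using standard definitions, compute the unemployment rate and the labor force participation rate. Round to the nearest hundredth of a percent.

Unemployment rate ≈ 5.43%; labor force participation rate ≈ 73.54%.

Employed = 26,606 + 66,227 = 92,833.
Unemployed = 5,330.
Labor force = 92,833 + 5,330 = 98,163.
Not in labor force = 14,279 + 13,410 + 6,788 + 836 = 35,313 (those not working and not actively searching are outside the labor force — including those who want a job but have given up searching).
Civilian working-age population = 98,163 + 35,313 = 133,476.
Unemployment rate = 5,330 / 98,163 = 5.43%.
Labor force participation rate = 98,163 / 133,476 = 73.54%.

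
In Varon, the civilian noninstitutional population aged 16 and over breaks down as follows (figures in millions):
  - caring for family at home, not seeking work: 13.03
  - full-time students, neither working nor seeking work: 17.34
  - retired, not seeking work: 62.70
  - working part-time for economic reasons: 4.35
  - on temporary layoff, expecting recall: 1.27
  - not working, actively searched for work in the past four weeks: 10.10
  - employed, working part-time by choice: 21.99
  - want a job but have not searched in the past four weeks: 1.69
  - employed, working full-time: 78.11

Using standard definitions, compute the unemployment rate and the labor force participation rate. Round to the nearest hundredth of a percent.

Unemployment rate ≈ 9.82%; labor force participation rate ≈ 55.00%.

Employed = 4.35 + 21.99 + 78.11 = 104.45 million (anyone who worked, including part-time for economic reasons, counts as employed).
Unemployed = 1.27 + 10.10 = 11.37 million (jobless and actively searching, or on temporary layoff).
Labor force = 104.45 + 11.37 = 115.82 million.
Not in labor force = 13.03 + 17.34 + 62.70 + 1.69 = 94.76 million (those not working and not actively searching are outside the labor force — including those who want a job but have given up searching).
Civilian working-age population = 115.82 + 94.76 = 210.58 million.
Unemployment rate = 11.37 / 115.82 = 9.82%.
Labor force participation rate = 115.82 / 210.58 = 55.00%.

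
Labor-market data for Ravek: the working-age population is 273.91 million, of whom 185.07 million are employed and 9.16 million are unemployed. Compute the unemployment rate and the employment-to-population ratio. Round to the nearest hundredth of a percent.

Unemployment rate ≈ 4.72%; employment-population ratio ≈ 67.57%.

Labor force = employed + unemployed = 185.07 + 9.16 = 194.23 million.
Unemployment rate = 9.16 / 194.23 = 4.72%.
Employment-population ratio = 185.07 / 273.91 = 67.57%.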